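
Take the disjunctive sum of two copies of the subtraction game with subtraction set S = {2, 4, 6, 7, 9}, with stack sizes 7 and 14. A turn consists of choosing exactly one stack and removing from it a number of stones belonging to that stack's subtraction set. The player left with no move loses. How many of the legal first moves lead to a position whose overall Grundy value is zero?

2

All stacks use S = {2, 4, 6, 7, 9}:
G(0) = 0
G(1) = mex{} = 0
G(2) = mex{0} = 1
G(3) = mex{0} = 1
G(4) = mex{1,0} = 2
G(5) = mex{1,0} = 2
G(6) = mex{2,1,0} = 3
G(7) = mex{2,1,0,0} = 3
G(8) = mex{3,2,1,0} = 4
G(9) = mex{3,2,1,1,0} = 4
G(10) = mex{4,3,2,1,0} = 5
G(11) = mex{4,3,2,2,1} = 0
G(12) = mex{5,4,3,2,1} = 0
G(13) = mex{0,4,3,3,2} = 1
G(14) = mex{0,5,4,3,2} = 1
Stack A: G(7) = 3.
Stack B: G(14) = 1.
Combined Grundy value = 3 ⊕ 1 = 2.
A winning move leaves total XOR = 0, i.e. changes one component's Grundy value g to g ⊕ X where X is the current total.
Stack A: need g' = 3⊕2 = 1. Options: 7−2→G=2, 7−4→G=1, 7−6→G=0, 7−7→G=0. Hits: 1.
Stack B: need g' = 1⊕2 = 3. Options: 14−2→G=0, 14−4→G=5, 14−6→G=4, 14−7→G=3, 14−9→G=2. Hits: 1.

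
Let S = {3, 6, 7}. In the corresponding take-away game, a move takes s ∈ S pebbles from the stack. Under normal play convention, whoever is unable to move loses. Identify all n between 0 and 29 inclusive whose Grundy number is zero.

n :  0  1  2  3  4  5  6  7  8  9 10 11 12 13 14 15 16 17 18 19 20 21 22 23 24 25 26 27 28 29
G :  0  0  0  1  1  1  2  2  2  3  0  0  0  1  1  1  2  2  2  3  0  0  0  1  1  1  2  2  2  3
P-positions are exactly the n with G(n) = 0.

0, 1, 2, 10, 11, 12, 20, 21, 22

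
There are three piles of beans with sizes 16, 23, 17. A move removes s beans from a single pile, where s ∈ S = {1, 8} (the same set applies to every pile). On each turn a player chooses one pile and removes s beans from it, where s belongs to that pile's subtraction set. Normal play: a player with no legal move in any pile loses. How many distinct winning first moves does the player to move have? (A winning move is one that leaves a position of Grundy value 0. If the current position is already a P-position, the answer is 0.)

1

All piles use S = {1, 8}:
G(0) = 0
G(1) = mex{0} = 1
G(2) = mex{1} = 0
G(3) = mex{0} = 1
G(4) = mex{1} = 0
G(5) = mex{0} = 1
G(6) = mex{1} = 0
G(7) = mex{0} = 1
G(8) = mex{1,0} = 2
G(9) = mex{2,1} = 0
G(10) = mex{0,0} = 1
G(11) = mex{1,1} = 0
G(12) = mex{0,0} = 1
G(13) = mex{1,1} = 0
G(14) = mex{0,0} = 1
G(15) = mex{1,1} = 0
G(16) = mex{0,2} = 1
G(17) = mex{1,0} = 2
G(18) = mex{2,1} = 0
G(19) = mex{0,0} = 1
G(20) = mex{1,1} = 0
G(21) = mex{0,0} = 1
G(22) = mex{1,1} = 0
G(23) = mex{0,0} = 1
Pile A: G(16) = 1.
Pile B: G(23) = 1.
Pile C: G(17) = 2.
Combined Grundy value = 1 ⊕ 1 ⊕ 2 = 2.
A winning move leaves total XOR = 0, i.e. changes one component's Grundy value g to g ⊕ X where X is the current total.
Pile A: need g' = 1⊕2 = 3. Options: 16−1→G=0, 16−8→G=2. Hits: 0.
Pile B: need g' = 1⊕2 = 3. Options: 23−1→G=0, 23−8→G=0. Hits: 0.
Pile C: need g' = 2⊕2 = 0. Options: 17−1→G=1, 17−8→G=0. Hits: 1.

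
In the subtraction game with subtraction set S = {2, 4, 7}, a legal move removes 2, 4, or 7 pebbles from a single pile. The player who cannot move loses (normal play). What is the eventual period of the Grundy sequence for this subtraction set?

3

n :  0  1  2  3  4  5  6  7  8  9 10 11 12 13 14 15 16 17 18 19
G :  0  0  1  1  2  2  0  3  1  0  2  1  0  2  1  0  2  1  0  2
From n = 8 onward G(n+3) = G(n); since this holds over max(S) = 7 consecutive positions the period is 3 (pre-period 8).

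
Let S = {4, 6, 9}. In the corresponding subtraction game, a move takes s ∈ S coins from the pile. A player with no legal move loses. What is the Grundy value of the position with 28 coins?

0

n :  0  1  2  3  4  5  6  7  8  9 10 11 12 13 14 15 16 17 18 19 20 21 22 23 24 25 26 27 28
G :  0  0  0  0  1  1  1  1  2  2  2  2  3  0  0  0  0  1  1  1  1  2  2  2  2  3  0  0  0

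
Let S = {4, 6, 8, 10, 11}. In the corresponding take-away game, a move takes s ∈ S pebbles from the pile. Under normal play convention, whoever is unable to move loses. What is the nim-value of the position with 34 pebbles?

G(0) = 0
G(1) = mex{} = 0
G(2) = mex{} = 0
G(3) = mex{} = 0
G(4) = mex{0} = 1
G(5) = mex{0} = 1
G(6) = mex{0,0} = 1
G(7) = mex{0,0} = 1
G(8) = mex{1,0,0} = 2
G(9) = mex{1,0,0} = 2
G(10) = mex{1,1,0,0} = 2
G(11) = mex{1,1,0,0,0} = 2
G(12) = mex{2,1,1,0,0} = 3
G(13) = mex{2,1,1,0,0} = 3
G(14) = mex{2,2,1,1,0} = 3
G(15) = mex{2,2,1,1,1} = 0
G(16) = mex{3,2,2,1,1} = 0
G(17) = mex{3,2,2,1,1} = 0
G(18) = mex{3,3,2,2,1} = 0
G(19) = mex{0,3,2,2,2} = 1
G(20) = mex{0,3,3,2,2} = 1
G(21) = mex{0,0,3,2,2} = 1
G(22) = mex{0,0,3,3,2} = 1
G(23) = mex{1,0,0,3,3} = 2
G(24) = mex{1,0,0,3,3} = 2
G(25) = mex{1,1,0,0,3} = 2
G(26) = mex{1,1,0,0,0} = 2
G(27) = mex{2,1,1,0,0} = 3
G(28) = mex{2,1,1,0,0} = 3
G(29) = mex{2,2,1,1,0} = 3
G(30) = mex{2,2,1,1,1} = 0
G(31) = mex{3,2,2,1,1} = 0
G(32) = mex{3,2,2,1,1} = 0
G(33) = mex{3,3,2,2,1} = 0
G(34) = mex{0,3,2,2,2} = 1

1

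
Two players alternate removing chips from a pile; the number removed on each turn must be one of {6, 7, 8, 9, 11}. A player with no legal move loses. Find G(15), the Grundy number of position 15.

2

G(0) = 0
G(1) = mex{} = 0
G(2) = mex{} = 0
G(3) = mex{} = 0
G(4) = mex{} = 0
G(5) = mex{} = 0
G(6) = mex{0} = 1
G(7) = mex{0,0} = 1
G(8) = mex{0,0,0} = 1
G(9) = mex{0,0,0,0} = 1
G(10) = mex{0,0,0,0} = 1
G(11) = mex{0,0,0,0,0} = 1
G(12) = mex{1,0,0,0,0} = 2
G(13) = mex{1,1,0,0,0} = 2
G(14) = mex{1,1,1,0,0} = 2
G(15) = mex{1,1,1,1,0} = 2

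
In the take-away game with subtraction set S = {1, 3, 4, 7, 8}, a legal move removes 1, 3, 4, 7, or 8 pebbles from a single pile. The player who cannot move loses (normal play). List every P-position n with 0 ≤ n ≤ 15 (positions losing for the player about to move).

n :  0  1  2  3  4  5  6  7  8  9 10 11 12 13 14 15
G :  0  1  0  1  2  3  2  3  4  5  4  0  1  0  1  2
P-positions are exactly the n with G(n) = 0.

0, 2, 11, 13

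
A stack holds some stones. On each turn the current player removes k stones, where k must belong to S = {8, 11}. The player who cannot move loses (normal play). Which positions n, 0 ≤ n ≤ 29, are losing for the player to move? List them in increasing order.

0, 1, 2, 3, 4, 5, 6, 7, 19, 20, 21, 22, 23, 24, 25, 26

G(0) = 0
G(1) = mex{} = 0
G(2) = mex{} = 0
G(3) = mex{} = 0
G(4) = mex{} = 0
G(5) = mex{} = 0
G(6) = mex{} = 0
G(7) = mex{} = 0
G(8) = mex{0} = 1
G(9) = mex{0} = 1
G(10) = mex{0} = 1
G(11) = mex{0,0} = 1
G(12) = mex{0,0} = 1
G(13) = mex{0,0} = 1
G(14) = mex{0,0} = 1
G(15) = mex{0,0} = 1
G(16) = mex{1,0} = 2
G(17) = mex{1,0} = 2
G(18) = mex{1,0} = 2
G(19) = mex{1,1} = 0
G(20) = mex{1,1} = 0
G(21) = mex{1,1} = 0
G(22) = mex{1,1} = 0
G(23) = mex{1,1} = 0
G(24) = mex{2,1} = 0
G(25) = mex{2,1} = 0
G(26) = mex{2,1} = 0
G(27) = mex{0,2} = 1
G(28) = mex{0,2} = 1
G(29) = mex{0,2} = 1
P-positions are exactly the n with G(n) = 0.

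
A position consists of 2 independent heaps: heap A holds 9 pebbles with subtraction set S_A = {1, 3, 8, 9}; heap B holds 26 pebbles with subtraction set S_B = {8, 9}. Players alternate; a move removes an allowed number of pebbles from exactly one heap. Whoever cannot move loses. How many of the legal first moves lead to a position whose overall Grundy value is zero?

1

Heap A, S = {1, 3, 8, 9}:
G(0) = 0
G(1) = mex{0} = 1
G(2) = mex{1} = 0
G(3) = mex{0,0} = 1
G(4) = mex{1,1} = 0
G(5) = mex{0,0} = 1
G(6) = mex{1,1} = 0
G(7) = mex{0,0} = 1
G(8) = mex{1,1,0} = 2
G(9) = mex{2,0,1,0} = 3
G_A(9) = 3.
Heap B, S = {8, 9}:
n :  0  1  2  3  4  5  6  7  8  9 10 11 12 13 14 15 16 17 18 19 20 21 22 23 24 25 26
G :  0  0  0  0  0  0  0  0  1  1  1  1  1  1  1  1  2  0  0  0  0  0  0  0  0  1  1
G_B(26) = 1.
Combined Grundy value = 3 ⊕ 1 = 2.
A winning move leaves total XOR = 0, i.e. changes one component's Grundy value g to g ⊕ X where X is the current total.
Heap A: need g' = 3⊕2 = 1. Options: 9−1→G=2, 9−3→G=0, 9−8→G=1, 9−9→G=0. Hits: 1.
Heap B: need g' = 1⊕2 = 3. Options: 26−8→G=0, 26−9→G=0. Hits: 0.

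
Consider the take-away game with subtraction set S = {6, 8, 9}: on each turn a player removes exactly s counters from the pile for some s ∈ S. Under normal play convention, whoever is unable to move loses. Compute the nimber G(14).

2

n :  0  1  2  3  4  5  6  7  8  9 10 11 12 13 14
G :  0  0  0  0  0  0  1  1  1  1  1  1  2  2  2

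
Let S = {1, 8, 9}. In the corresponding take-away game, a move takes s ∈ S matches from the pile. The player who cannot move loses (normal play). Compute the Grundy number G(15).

3

G(0) = 0
G(1) = mex{0} = 1
G(2) = mex{1} = 0
G(3) = mex{0} = 1
G(4) = mex{1} = 0
G(5) = mex{0} = 1
G(6) = mex{1} = 0
G(7) = mex{0} = 1
G(8) = mex{1,0} = 2
G(9) = mex{2,1,0} = 3
G(10) = mex{3,0,1} = 2
G(11) = mex{2,1,0} = 3
G(12) = mex{3,0,1} = 2
G(13) = mex{2,1,0} = 3
G(14) = mex{3,0,1} = 2
G(15) = mex{2,1,0} = 3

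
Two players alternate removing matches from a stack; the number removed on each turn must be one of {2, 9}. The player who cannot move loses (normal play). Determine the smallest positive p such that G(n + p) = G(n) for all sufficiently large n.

n :  0  1  2  3  4  5  6  7  8  9 10 11 12 13 14 15 16 17 18 19 20 21 22 23
G :  0  0  1  1  0  0  1  1  0  2  1  0  0  1  1  0  0  1  1  0  2  1  0  0
G(n+11) = G(n) holds for n = 0,…,8 (a full window of length max(S) = 9), so the sequence is purely periodic with period 11.

11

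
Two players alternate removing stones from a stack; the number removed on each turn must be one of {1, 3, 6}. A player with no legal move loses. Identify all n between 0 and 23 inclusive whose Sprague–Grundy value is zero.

G(0) = 0
G(1) = mex{0} = 1
G(2) = mex{1} = 0
G(3) = mex{0,0} = 1
G(4) = mex{1,1} = 0
G(5) = mex{0,0} = 1
G(6) = mex{1,1,0} = 2
G(7) = mex{2,0,1} = 3
G(8) = mex{3,1,0} = 2
G(9) = mex{2,2,1} = 0
G(10) = mex{0,3,0} = 1
G(11) = mex{1,2,1} = 0
G(12) = mex{0,0,2} = 1
G(13) = mex{1,1,3} = 0
G(14) = mex{0,0,2} = 1
G(15) = mex{1,1,0} = 2
G(16) = mex{2,0,1} = 3
G(17) = mex{3,1,0} = 2
G(18) = mex{2,2,1} = 0
G(19) = mex{0,3,0} = 1
G(20) = mex{1,2,1} = 0
G(21) = mex{0,0,2} = 1
G(22) = mex{1,1,3} = 0
G(23) = mex{0,0,2} = 1
P-positions are exactly the n with G(n) = 0.

0, 2, 4, 9, 11, 13, 18, 20, 22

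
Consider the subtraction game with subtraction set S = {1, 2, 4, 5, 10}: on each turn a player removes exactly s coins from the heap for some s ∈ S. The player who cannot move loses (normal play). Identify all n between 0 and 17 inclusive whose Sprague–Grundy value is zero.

G(0) = 0
G(1) = mex{0} = 1
G(2) = mex{1,0} = 2
G(3) = mex{2,1} = 0
G(4) = mex{0,2,0} = 1
G(5) = mex{1,0,1,0} = 2
G(6) = mex{2,1,2,1} = 0
G(7) = mex{0,2,0,2} = 1
G(8) = mex{1,0,1,0} = 2
G(9) = mex{2,1,2,1} = 0
G(10) = mex{0,2,0,2,0} = 1
G(11) = mex{1,0,1,0,1} = 2
G(12) = mex{2,1,2,1,2} = 0
G(13) = mex{0,2,0,2,0} = 1
G(14) = mex{1,0,1,0,1} = 2
G(15) = mex{2,1,2,1,2} = 0
G(16) = mex{0,2,0,2,0} = 1
G(17) = mex{1,0,1,0,1} = 2
P-positions are exactly the n with G(n) = 0.

0, 3, 6, 9, 12, 15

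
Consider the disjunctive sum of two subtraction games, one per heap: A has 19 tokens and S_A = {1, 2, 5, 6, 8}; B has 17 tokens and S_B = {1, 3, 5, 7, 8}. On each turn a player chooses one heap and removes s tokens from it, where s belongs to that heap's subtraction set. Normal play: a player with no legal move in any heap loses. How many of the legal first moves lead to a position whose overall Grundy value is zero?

5

Heap A, S = {1, 2, 5, 6, 8}:
G(0) = 0
G(1) = mex{0} = 1
G(2) = mex{1,0} = 2
G(3) = mex{2,1} = 0
G(4) = mex{0,2} = 1
G(5) = mex{1,0,0} = 2
G(6) = mex{2,1,1,0} = 3
G(7) = mex{3,2,2,1} = 0
G(8) = mex{0,3,0,2,0} = 1
G(9) = mex{1,0,1,0,1} = 2
G(10) = mex{2,1,2,1,2} = 0
G(11) = mex{0,2,3,2,0} = 1
G(12) = mex{1,0,0,3,1} = 2
G(13) = mex{2,1,1,0,2} = 3
G(14) = mex{3,2,2,1,3} = 0
G(15) = mex{0,3,0,2,0} = 1
G(16) = mex{1,0,1,0,1} = 2
G(17) = mex{2,1,2,1,2} = 0
G(18) = mex{0,2,3,2,0} = 1
G(19) = mex{1,0,0,3,1} = 2
G_A(19) = 2.
Heap B, S = {1, 3, 5, 7, 8}:
n :  0  1  2  3  4  5  6  7  8  9 10 11 12 13 14 15 16 17
G :  0  1  0  1  0  1  0  1  2  3  2  3  2  3  2  0  1  0
G_B(17) = 0.
Combined Grundy value = 2 ⊕ 0 = 2.
A winning move leaves total XOR = 0, i.e. changes one component's Grundy value g to g ⊕ X where X is the current total.
Heap A: need g' = 2⊕2 = 0. Options: 19−1→G=1, 19−2→G=0, 19−5→G=0, 19−6→G=3, 19−8→G=1. Hits: 2.
Heap B: need g' = 0⊕2 = 2. Options: 17−1→G=1, 17−3→G=2, 17−5→G=2, 17−7→G=2, 17−8→G=3. Hits: 3.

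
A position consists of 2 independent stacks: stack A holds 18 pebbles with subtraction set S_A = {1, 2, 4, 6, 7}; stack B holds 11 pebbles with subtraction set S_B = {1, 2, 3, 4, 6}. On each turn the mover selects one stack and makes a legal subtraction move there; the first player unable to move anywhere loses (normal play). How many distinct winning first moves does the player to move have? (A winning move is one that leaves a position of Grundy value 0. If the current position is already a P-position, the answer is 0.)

Stack A, S = {1, 2, 4, 6, 7}:
n :  0  1  2  3  4  5  6  7  8  9 10 11 12 13 14 15 16 17 18
G :  0  1  2  0  1  2  3  4  0  1  2  0  1  2  3  4  0  1  2
G_A(18) = 2.
Stack B, S = {1, 2, 3, 4, 6}:
G(0) = 0
G(1) = mex{0} = 1
G(2) = mex{1,0} = 2
G(3) = mex{2,1,0} = 3
G(4) = mex{3,2,1,0} = 4
G(5) = mex{4,3,2,1} = 0
G(6) = mex{0,4,3,2,0} = 1
G(7) = mex{1,0,4,3,1} = 2
G(8) = mex{2,1,0,4,2} = 3
G(9) = mex{3,2,1,0,3} = 4
G(10) = mex{4,3,2,1,4} = 0
G(11) = mex{0,4,3,2,0} = 1
G_B(11) = 1.
Combined Grundy value = 2 ⊕ 1 = 3.
A winning move leaves total XOR = 0, i.e. changes one component's Grundy value g to g ⊕ X where X is the current total.
Stack A: need g' = 2⊕3 = 1. Options: 18−1→G=1, 18−2→G=0, 18−4→G=3, 18−6→G=1, 18−7→G=0. Hits: 2.
Stack B: need g' = 1⊕3 = 2. Options: 11−1→G=0, 11−2→G=4, 11−3→G=3, 11−4→G=2, 11−6→G=0. Hits: 1.

3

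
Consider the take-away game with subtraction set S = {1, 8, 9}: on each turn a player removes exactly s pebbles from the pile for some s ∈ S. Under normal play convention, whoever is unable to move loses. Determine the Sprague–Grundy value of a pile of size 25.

3

G(0) = 0
G(1) = mex{0} = 1
G(2) = mex{1} = 0
G(3) = mex{0} = 1
G(4) = mex{1} = 0
G(5) = mex{0} = 1
G(6) = mex{1} = 0
G(7) = mex{0} = 1
G(8) = mex{1,0} = 2
G(9) = mex{2,1,0} = 3
G(10) = mex{3,0,1} = 2
G(11) = mex{2,1,0} = 3
G(12) = mex{3,0,1} = 2
G(13) = mex{2,1,0} = 3
G(14) = mex{3,0,1} = 2
G(15) = mex{2,1,0} = 3
G(16) = mex{3,2,1} = 0
G(17) = mex{0,3,2} = 1
G(18) = mex{1,2,3} = 0
G(19) = mex{0,3,2} = 1
G(20) = mex{1,2,3} = 0
G(21) = mex{0,3,2} = 1
G(22) = mex{1,2,3} = 0
G(23) = mex{0,3,2} = 1
G(24) = mex{1,0,3} = 2
G(25) = mex{2,1,0} = 3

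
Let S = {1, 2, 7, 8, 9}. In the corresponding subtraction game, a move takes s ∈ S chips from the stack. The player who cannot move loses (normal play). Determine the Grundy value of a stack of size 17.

1

n :  0  1  2  3  4  5  6  7  8  9 10 11 12 13 14 15 16 17
G :  0  1  2  0  1  2  0  1  2  3  4  5  3  4  5  3  0  1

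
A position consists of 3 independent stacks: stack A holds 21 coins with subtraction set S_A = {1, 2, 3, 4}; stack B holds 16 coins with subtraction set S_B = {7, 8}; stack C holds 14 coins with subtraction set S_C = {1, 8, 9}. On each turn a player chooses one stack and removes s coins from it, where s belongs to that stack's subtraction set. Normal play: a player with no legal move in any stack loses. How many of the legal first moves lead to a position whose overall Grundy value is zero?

2

Stack A, S = {1, 2, 3, 4}:
G(0) = 0
G(1) = mex{0} = 1
G(2) = mex{1,0} = 2
G(3) = mex{2,1,0} = 3
G(4) = mex{3,2,1,0} = 4
G(5) = mex{4,3,2,1} = 0
G(6) = mex{0,4,3,2} = 1
G(7) = mex{1,0,4,3} = 2
G(8) = mex{2,1,0,4} = 3
G(9) = mex{3,2,1,0} = 4
G(10) = mex{4,3,2,1} = 0
G(11) = mex{0,4,3,2} = 1
G(12) = mex{1,0,4,3} = 2
G(13) = mex{2,1,0,4} = 3
G(14) = mex{3,2,1,0} = 4
G(15) = mex{4,3,2,1} = 0
G(16) = mex{0,4,3,2} = 1
G(17) = mex{1,0,4,3} = 2
G(18) = mex{2,1,0,4} = 3
G(19) = mex{3,2,1,0} = 4
G(20) = mex{4,3,2,1} = 0
G(21) = mex{0,4,3,2} = 1
G_A(21) = 1.
Stack B, S = {7, 8}:
n :  0  1  2  3  4  5  6  7  8  9 10 11 12 13 14 15 16
G :  0  0  0  0  0  0  0  1  1  1  1  1  1  1  2  0  0
G_B(16) = 0.
Stack C, S = {1, 8, 9}:
G(0) = 0
G(1) = mex{0} = 1
G(2) = mex{1} = 0
G(3) = mex{0} = 1
G(4) = mex{1} = 0
G(5) = mex{0} = 1
G(6) = mex{1} = 0
G(7) = mex{0} = 1
G(8) = mex{1,0} = 2
G(9) = mex{2,1,0} = 3
G(10) = mex{3,0,1} = 2
G(11) = mex{2,1,0} = 3
G(12) = mex{3,0,1} = 2
G(13) = mex{2,1,0} = 3
G(14) = mex{3,0,1} = 2
G_C(14) = 2.
Combined Grundy value = 1 ⊕ 0 ⊕ 2 = 3.
A winning move leaves total XOR = 0, i.e. changes one component's Grundy value g to g ⊕ X where X is the current total.
Stack A: need g' = 1⊕3 = 2. Options: 21−1→G=0, 21−2→G=4, 21−3→G=3, 21−4→G=2. Hits: 1.
Stack B: need g' = 0⊕3 = 3. Options: 16−7→G=1, 16−8→G=1. Hits: 0.
Stack C: need g' = 2⊕3 = 1. Options: 14−1→G=3, 14−8→G=0, 14−9→G=1. Hits: 1.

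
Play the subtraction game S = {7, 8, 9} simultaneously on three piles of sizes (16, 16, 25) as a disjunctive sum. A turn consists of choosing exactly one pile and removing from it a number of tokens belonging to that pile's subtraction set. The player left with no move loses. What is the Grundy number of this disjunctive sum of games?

All piles use S = {7, 8, 9}:
n :  0  1  2  3  4  5  6  7  8  9 10 11 12 13 14 15 16 17 18 19 20 21 22 23 24 25
G :  0  0  0  0  0  0  0  1  1  1  1  1  1  1  2  2  0  0  0  0  0  0  0  1  1  1
Pile A: G(16) = 0.
Pile B: G(16) = 0.
Pile C: G(25) = 1.
Combined Grundy value = 0 ⊕ 0 ⊕ 1 = 1.

1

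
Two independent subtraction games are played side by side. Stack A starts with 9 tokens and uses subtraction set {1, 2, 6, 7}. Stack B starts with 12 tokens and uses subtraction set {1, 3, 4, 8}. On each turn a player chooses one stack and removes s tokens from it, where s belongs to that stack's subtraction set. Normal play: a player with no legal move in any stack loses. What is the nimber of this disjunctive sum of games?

Stack A, S = {1, 2, 6, 7}:
G(0) = 0
G(1) = mex{0} = 1
G(2) = mex{1,0} = 2
G(3) = mex{2,1} = 0
G(4) = mex{0,2} = 1
G(5) = mex{1,0} = 2
G(6) = mex{2,1,0} = 3
G(7) = mex{3,2,1,0} = 4
G(8) = mex{4,3,2,1} = 0
G(9) = mex{0,4,0,2} = 1
G_A(9) = 1.
Stack B, S = {1, 3, 4, 8}:
G(0) = 0
G(1) = mex{0} = 1
G(2) = mex{1} = 0
G(3) = mex{0,0} = 1
G(4) = mex{1,1,0} = 2
G(5) = mex{2,0,1} = 3
G(6) = mex{3,1,0} = 2
G(7) = mex{2,2,1} = 0
G(8) = mex{0,3,2,0} = 1
G(9) = mex{1,2,3,1} = 0
G(10) = mex{0,0,2,0} = 1
G(11) = mex{1,1,0,1} = 2
G(12) = mex{2,0,1,2} = 3
G_B(12) = 3.
Combined Grundy value = 1 ⊕ 3 = 2.

2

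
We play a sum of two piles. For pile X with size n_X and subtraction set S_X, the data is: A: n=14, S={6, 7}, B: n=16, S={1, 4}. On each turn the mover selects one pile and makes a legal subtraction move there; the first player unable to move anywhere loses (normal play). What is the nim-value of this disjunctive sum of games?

Pile A, S = {6, 7}:
n :  0  1  2  3  4  5  6  7  8  9 10 11 12 13 14
G :  0  0  0  0  0  0  1  1  1  1  1  1  2  0  0
G_A(14) = 0.
Pile B, S = {1, 4}:
n :  0  1  2  3  4  5  6  7  8  9 10 11 12 13 14 15 16
G :  0  1  0  1  2  0  1  0  1  2  0  1  0  1  2  0  1
G_B(16) = 1.
Combined Grundy value = 0 ⊕ 1 = 1.

1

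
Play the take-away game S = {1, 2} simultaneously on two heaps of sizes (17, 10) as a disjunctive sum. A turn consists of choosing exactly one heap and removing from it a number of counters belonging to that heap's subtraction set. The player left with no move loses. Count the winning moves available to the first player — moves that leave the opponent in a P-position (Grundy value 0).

All heaps use S = {1, 2}:
G(0) = 0
G(1) = mex{0} = 1
G(2) = mex{1,0} = 2
G(3) = mex{2,1} = 0
G(4) = mex{0,2} = 1
G(5) = mex{1,0} = 2
G(6) = mex{2,1} = 0
G(7) = mex{0,2} = 1
G(8) = mex{1,0} = 2
G(9) = mex{2,1} = 0
G(10) = mex{0,2} = 1
G(11) = mex{1,0} = 2
G(12) = mex{2,1} = 0
G(13) = mex{0,2} = 1
G(14) = mex{1,0} = 2
G(15) = mex{2,1} = 0
G(16) = mex{0,2} = 1
G(17) = mex{1,0} = 2
Heap A: G(17) = 2.
Heap B: G(10) = 1.
Combined Grundy value = 2 ⊕ 1 = 3.
A winning move leaves total XOR = 0, i.e. changes one component's Grundy value g to g ⊕ X where X is the current total.
Heap A: need g' = 2⊕3 = 1. Options: 17−1→G=1, 17−2→G=0. Hits: 1.
Heap B: need g' = 1⊕3 = 2. Options: 10−1→G=0, 10−2→G=2. Hits: 1.

2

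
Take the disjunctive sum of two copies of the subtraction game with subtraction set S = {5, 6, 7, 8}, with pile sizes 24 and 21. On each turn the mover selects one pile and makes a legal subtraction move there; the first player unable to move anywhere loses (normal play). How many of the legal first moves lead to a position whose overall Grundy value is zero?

2

All piles use S = {5, 6, 7, 8}:
G(0) = 0
G(1) = mex{} = 0
G(2) = mex{} = 0
G(3) = mex{} = 0
G(4) = mex{} = 0
G(5) = mex{0} = 1
G(6) = mex{0,0} = 1
G(7) = mex{0,0,0} = 1
G(8) = mex{0,0,0,0} = 1
G(9) = mex{0,0,0,0} = 1
G(10) = mex{1,0,0,0} = 2
G(11) = mex{1,1,0,0} = 2
G(12) = mex{1,1,1,0} = 2
G(13) = mex{1,1,1,1} = 0
G(14) = mex{1,1,1,1} = 0
G(15) = mex{2,1,1,1} = 0
G(16) = mex{2,2,1,1} = 0
G(17) = mex{2,2,2,1} = 0
G(18) = mex{0,2,2,2} = 1
G(19) = mex{0,0,2,2} = 1
G(20) = mex{0,0,0,2} = 1
G(21) = mex{0,0,0,0} = 1
G(22) = mex{0,0,0,0} = 1
G(23) = mex{1,0,0,0} = 2
G(24) = mex{1,1,0,0} = 2
Pile A: G(24) = 2.
Pile B: G(21) = 1.
Combined Grundy value = 2 ⊕ 1 = 3.
A winning move leaves total XOR = 0, i.e. changes one component's Grundy value g to g ⊕ X where X is the current total.
Pile A: need g' = 2⊕3 = 1. Options: 24−5→G=1, 24−6→G=1, 24−7→G=0, 24−8→G=0. Hits: 2.
Pile B: need g' = 1⊕3 = 2. Options: 21−5→G=0, 21−6→G=0, 21−7→G=0, 21−8→G=0. Hits: 0.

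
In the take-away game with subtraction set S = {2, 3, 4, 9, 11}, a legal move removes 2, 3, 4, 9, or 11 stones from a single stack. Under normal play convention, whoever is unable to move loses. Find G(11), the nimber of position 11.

n :  0  1  2  3  4  5  6  7  8  9 10 11
G :  0  0  1  1  2  2  0  0  1  1  2  2

2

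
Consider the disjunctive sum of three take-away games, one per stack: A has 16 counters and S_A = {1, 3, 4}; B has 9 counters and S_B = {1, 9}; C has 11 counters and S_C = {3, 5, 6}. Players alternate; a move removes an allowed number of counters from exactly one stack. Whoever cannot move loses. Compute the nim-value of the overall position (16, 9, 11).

1

Stack A, S = {1, 3, 4}:
G(0) = 0
G(1) = mex{0} = 1
G(2) = mex{1} = 0
G(3) = mex{0,0} = 1
G(4) = mex{1,1,0} = 2
G(5) = mex{2,0,1} = 3
G(6) = mex{3,1,0} = 2
G(7) = mex{2,2,1} = 0
G(8) = mex{0,3,2} = 1
G(9) = mex{1,2,3} = 0
G(10) = mex{0,0,2} = 1
G(11) = mex{1,1,0} = 2
G(12) = mex{2,0,1} = 3
G(13) = mex{3,1,0} = 2
G(14) = mex{2,2,1} = 0
G(15) = mex{0,3,2} = 1
G(16) = mex{1,2,3} = 0
G_A(16) = 0.
Stack B, S = {1, 9}:
n : 0 1 2 3 4 5 6 7 8 9
G : 0 1 0 1 0 1 0 1 0 1
G_B(9) = 1.
Stack C, S = {3, 5, 6}:
n :  0  1  2  3  4  5  6  7  8  9 10 11
G :  0  0  0  1  1  1  2  2  2  0  0  0
G_C(11) = 0.
Combined Grundy value = 0 ⊕ 1 ⊕ 0 = 1.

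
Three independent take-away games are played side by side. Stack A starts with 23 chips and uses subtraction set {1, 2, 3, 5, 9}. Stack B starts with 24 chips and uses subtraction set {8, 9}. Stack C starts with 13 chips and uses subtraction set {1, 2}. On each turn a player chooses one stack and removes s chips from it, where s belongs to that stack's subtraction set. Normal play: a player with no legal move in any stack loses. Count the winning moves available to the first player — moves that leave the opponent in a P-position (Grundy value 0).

2

Stack A, S = {1, 2, 3, 5, 9}:
G(0) = 0
G(1) = mex{0} = 1
G(2) = mex{1,0} = 2
G(3) = mex{2,1,0} = 3
G(4) = mex{3,2,1} = 0
G(5) = mex{0,3,2,0} = 1
G(6) = mex{1,0,3,1} = 2
G(7) = mex{2,1,0,2} = 3
G(8) = mex{3,2,1,3} = 0
G(9) = mex{0,3,2,0,0} = 1
G(10) = mex{1,0,3,1,1} = 2
G(11) = mex{2,1,0,2,2} = 3
G(12) = mex{3,2,1,3,3} = 0
G(13) = mex{0,3,2,0,0} = 1
G(14) = mex{1,0,3,1,1} = 2
G(15) = mex{2,1,0,2,2} = 3
G(16) = mex{3,2,1,3,3} = 0
G(17) = mex{0,3,2,0,0} = 1
G(18) = mex{1,0,3,1,1} = 2
G(19) = mex{2,1,0,2,2} = 3
G(20) = mex{3,2,1,3,3} = 0
G(21) = mex{0,3,2,0,0} = 1
G(22) = mex{1,0,3,1,1} = 2
G(23) = mex{2,1,0,2,2} = 3
G_A(23) = 3.
Stack B, S = {8, 9}:
n :  0  1  2  3  4  5  6  7  8  9 10 11 12 13 14 15 16 17 18 19 20 21 22 23 24
G :  0  0  0  0  0  0  0  0  1  1  1  1  1  1  1  1  2  0  0  0  0  0  0  0  0
G_B(24) = 0.
Stack C, S = {1, 2}:
n :  0  1  2  3  4  5  6  7  8  9 10 11 12 13
G :  0  1  2  0  1  2  0  1  2  0  1  2  0  1
G_C(13) = 1.
Combined Grundy value = 3 ⊕ 0 ⊕ 1 = 2.
A winning move leaves total XOR = 0, i.e. changes one component's Grundy value g to g ⊕ X where X is the current total.
Stack A: need g' = 3⊕2 = 1. Options: 23−1→G=2, 23−2→G=1, 23−3→G=0, 23−5→G=2, 23−9→G=2. Hits: 1.
Stack B: need g' = 0⊕2 = 2. Options: 24−8→G=2, 24−9→G=1. Hits: 1.
Stack C: need g' = 1⊕2 = 3. Options: 13−1→G=0, 13−2→G=2. Hits: 0.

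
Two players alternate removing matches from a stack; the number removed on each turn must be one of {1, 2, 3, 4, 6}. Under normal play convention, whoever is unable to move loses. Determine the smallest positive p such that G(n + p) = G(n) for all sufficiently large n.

n :  0  1  2  3  4  5  6  7  8  9 10 11 12 13 14
G :  0  1  2  3  4  0  1  2  3  4  0  1  2  3  4
G(n+5) = G(n) holds for n = 0,…,5 (a full window of length max(S) = 6), so the sequence is purely periodic with period 5.

5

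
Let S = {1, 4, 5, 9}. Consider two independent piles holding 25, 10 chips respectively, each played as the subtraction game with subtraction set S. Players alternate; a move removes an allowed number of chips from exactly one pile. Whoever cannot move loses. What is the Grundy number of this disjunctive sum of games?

1

All piles use S = {1, 4, 5, 9}:
G(0) = 0
G(1) = mex{0} = 1
G(2) = mex{1} = 0
G(3) = mex{0} = 1
G(4) = mex{1,0} = 2
G(5) = mex{2,1,0} = 3
G(6) = mex{3,0,1} = 2
G(7) = mex{2,1,0} = 3
G(8) = mex{3,2,1} = 0
G(9) = mex{0,3,2,0} = 1
G(10) = mex{1,2,3,1} = 0
G(11) = mex{0,3,2,0} = 1
G(12) = mex{1,0,3,1} = 2
G(13) = mex{2,1,0,2} = 3
G(14) = mex{3,0,1,3} = 2
G(15) = mex{2,1,0,2} = 3
G(16) = mex{3,2,1,3} = 0
G(17) = mex{0,3,2,0} = 1
G(18) = mex{1,2,3,1} = 0
G(19) = mex{0,3,2,0} = 1
G(20) = mex{1,0,3,1} = 2
G(21) = mex{2,1,0,2} = 3
G(22) = mex{3,0,1,3} = 2
G(23) = mex{2,1,0,2} = 3
G(24) = mex{3,2,1,3} = 0
G(25) = mex{0,3,2,0} = 1
Pile A: G(25) = 1.
Pile B: G(10) = 0.
Combined Grundy value = 1 ⊕ 0 = 1.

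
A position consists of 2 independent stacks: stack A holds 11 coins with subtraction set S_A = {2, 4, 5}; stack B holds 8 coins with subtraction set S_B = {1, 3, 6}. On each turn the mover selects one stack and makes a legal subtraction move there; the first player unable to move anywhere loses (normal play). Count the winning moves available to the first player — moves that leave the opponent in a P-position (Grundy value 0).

0

Stack A, S = {2, 4, 5}:
G(0) = 0
G(1) = mex{} = 0
G(2) = mex{0} = 1
G(3) = mex{0} = 1
G(4) = mex{1,0} = 2
G(5) = mex{1,0,0} = 2
G(6) = mex{2,1,0} = 3
G(7) = mex{2,1,1} = 0
G(8) = mex{3,2,1} = 0
G(9) = mex{0,2,2} = 1
G(10) = mex{0,3,2} = 1
G(11) = mex{1,0,3} = 2
G_A(11) = 2.
Stack B, S = {1, 3, 6}:
n : 0 1 2 3 4 5 6 7 8
G : 0 1 0 1 0 1 2 3 2
G_B(8) = 2.
Combined Grundy value = 2 ⊕ 2 = 0.
A winning move leaves total XOR = 0, i.e. changes one component's Grundy value g to g ⊕ X where X is the current total.
Stack A: target g' = 2⊕0 = 2, but every legal move changes the Grundy value (mex property), so 0 moves.
Stack B: target g' = 2⊕0 = 2, but every legal move changes the Grundy value (mex property), so 0 moves.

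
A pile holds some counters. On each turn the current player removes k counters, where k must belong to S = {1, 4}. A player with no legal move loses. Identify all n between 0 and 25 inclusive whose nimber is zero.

0, 2, 5, 7, 10, 12, 15, 17, 20, 22, 25

G(0) = 0
G(1) = mex{0} = 1
G(2) = mex{1} = 0
G(3) = mex{0} = 1
G(4) = mex{1,0} = 2
G(5) = mex{2,1} = 0
G(6) = mex{0,0} = 1
G(7) = mex{1,1} = 0
G(8) = mex{0,2} = 1
G(9) = mex{1,0} = 2
G(10) = mex{2,1} = 0
G(11) = mex{0,0} = 1
G(12) = mex{1,1} = 0
G(13) = mex{0,2} = 1
G(14) = mex{1,0} = 2
G(15) = mex{2,1} = 0
G(16) = mex{0,0} = 1
G(17) = mex{1,1} = 0
G(18) = mex{0,2} = 1
G(19) = mex{1,0} = 2
G(20) = mex{2,1} = 0
G(21) = mex{0,0} = 1
G(22) = mex{1,1} = 0
G(23) = mex{0,2} = 1
G(24) = mex{1,0} = 2
G(25) = mex{2,1} = 0
P-positions are exactly the n with G(n) = 0.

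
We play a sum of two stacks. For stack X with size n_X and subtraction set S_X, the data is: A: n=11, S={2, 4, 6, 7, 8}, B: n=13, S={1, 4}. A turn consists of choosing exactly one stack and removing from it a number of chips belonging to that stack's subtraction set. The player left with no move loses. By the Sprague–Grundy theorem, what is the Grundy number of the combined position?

1

Stack A, S = {2, 4, 6, 7, 8}:
n :  0  1  2  3  4  5  6  7  8  9 10 11
G :  0  0  1  1  2  2  3  3  4  4  0  0
G_A(11) = 0.
Stack B, S = {1, 4}:
n :  0  1  2  3  4  5  6  7  8  9 10 11 12 13
G :  0  1  0  1  2  0  1  0  1  2  0  1  0  1
G_B(13) = 1.
Combined Grundy value = 0 ⊕ 1 = 1.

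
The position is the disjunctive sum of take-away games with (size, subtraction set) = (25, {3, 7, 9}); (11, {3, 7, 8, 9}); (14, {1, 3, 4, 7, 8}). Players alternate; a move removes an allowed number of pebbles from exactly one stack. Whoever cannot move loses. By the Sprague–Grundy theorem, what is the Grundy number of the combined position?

3

Stack A, S = {3, 7, 9}:
G(0) = 0
G(1) = mex{} = 0
G(2) = mex{} = 0
G(3) = mex{0} = 1
G(4) = mex{0} = 1
G(5) = mex{0} = 1
G(6) = mex{1} = 0
G(7) = mex{1,0} = 2
G(8) = mex{1,0} = 2
G(9) = mex{0,0,0} = 1
G(10) = mex{2,1,0} = 3
G(11) = mex{2,1,0} = 3
G(12) = mex{1,1,1} = 0
G(13) = mex{3,0,1} = 2
G(14) = mex{3,2,1} = 0
G(15) = mex{0,2,0} = 1
G(16) = mex{2,1,2} = 0
G(17) = mex{0,3,2} = 1
G(18) = mex{1,3,1} = 0
G(19) = mex{0,0,3} = 1
G(20) = mex{1,2,3} = 0
G(21) = mex{0,0,0} = 1
G(22) = mex{1,1,2} = 0
G(23) = mex{0,0,0} = 1
G(24) = mex{1,1,1} = 0
G(25) = mex{0,0,0} = 1
G_A(25) = 1.
Stack B, S = {3, 7, 8, 9}:
G(0) = 0
G(1) = mex{} = 0
G(2) = mex{} = 0
G(3) = mex{0} = 1
G(4) = mex{0} = 1
G(5) = mex{0} = 1
G(6) = mex{1} = 0
G(7) = mex{1,0} = 2
G(8) = mex{1,0,0} = 2
G(9) = mex{0,0,0,0} = 1
G(10) = mex{2,1,0,0} = 3
G(11) = mex{2,1,1,0} = 3
G_B(11) = 3.
Stack C, S = {1, 3, 4, 7, 8}:
n :  0  1  2  3  4  5  6  7  8  9 10 11 12 13 14
G :  0  1  0  1  2  3  2  3  4  5  4  0  1  0  1
G_C(14) = 1.
Combined Grundy value = 1 ⊕ 3 ⊕ 1 = 3.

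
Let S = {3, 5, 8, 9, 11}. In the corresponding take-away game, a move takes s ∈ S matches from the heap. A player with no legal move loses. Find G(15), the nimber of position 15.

0

n :  0  1  2  3  4  5  6  7  8  9 10 11 12 13 14 15
G :  0  0  0  1  1  1  2  2  2  3  3  3  4  4  0  0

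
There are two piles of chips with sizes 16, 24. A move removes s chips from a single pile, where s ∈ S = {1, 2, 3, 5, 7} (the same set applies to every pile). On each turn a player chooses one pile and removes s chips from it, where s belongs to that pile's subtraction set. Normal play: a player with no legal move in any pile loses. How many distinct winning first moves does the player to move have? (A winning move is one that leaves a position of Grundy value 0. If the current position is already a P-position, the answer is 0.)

All piles use S = {1, 2, 3, 5, 7}:
n :  0  1  2  3  4  5  6  7  8  9 10 11 12 13 14 15 16 17 18 19 20 21 22 23 24
G :  0  1  2  3  0  1  2  3  0  1  2  3  0  1  2  3  0  1  2  3  0  1  2  3  0
Pile A: G(16) = 0.
Pile B: G(24) = 0.
Combined Grundy value = 0 ⊕ 0 = 0.
A winning move leaves total XOR = 0, i.e. changes one component's Grundy value g to g ⊕ X where X is the current total.
Pile A: target g' = 0⊕0 = 0, but every legal move changes the Grundy value (mex property), so 0 moves.
Pile B: target g' = 0⊕0 = 0, but every legal move changes the Grundy value (mex property), so 0 moves.

0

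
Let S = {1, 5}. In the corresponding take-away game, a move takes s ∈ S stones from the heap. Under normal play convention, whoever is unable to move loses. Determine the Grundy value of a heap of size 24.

G(0) = 0
G(1) = mex{0} = 1
G(2) = mex{1} = 0
G(3) = mex{0} = 1
G(4) = mex{1} = 0
G(5) = mex{0,0} = 1
G(6) = mex{1,1} = 0
G(7) = mex{0,0} = 1
G(8) = mex{1,1} = 0
G(9) = mex{0,0} = 1
G(10) = mex{1,1} = 0
G(11) = mex{0,0} = 1
G(12) = mex{1,1} = 0
G(13) = mex{0,0} = 1
G(14) = mex{1,1} = 0
G(15) = mex{0,0} = 1
G(16) = mex{1,1} = 0
G(17) = mex{0,0} = 1
G(18) = mex{1,1} = 0
G(19) = mex{0,0} = 1
G(20) = mex{1,1} = 0
G(21) = mex{0,0} = 1
G(22) = mex{1,1} = 0
G(23) = mex{0,0} = 1
G(24) = mex{1,1} = 0

0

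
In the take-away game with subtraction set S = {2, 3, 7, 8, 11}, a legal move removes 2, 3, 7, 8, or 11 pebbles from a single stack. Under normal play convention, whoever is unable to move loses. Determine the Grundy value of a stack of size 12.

1

G(0) = 0
G(1) = mex{} = 0
G(2) = mex{0} = 1
G(3) = mex{0,0} = 1
G(4) = mex{1,0} = 2
G(5) = mex{1,1} = 0
G(6) = mex{2,1} = 0
G(7) = mex{0,2,0} = 1
G(8) = mex{0,0,0,0} = 1
G(9) = mex{1,0,1,0} = 2
G(10) = mex{1,1,1,1} = 0
G(11) = mex{2,1,2,1,0} = 3
G(12) = mex{0,2,0,2,0} = 1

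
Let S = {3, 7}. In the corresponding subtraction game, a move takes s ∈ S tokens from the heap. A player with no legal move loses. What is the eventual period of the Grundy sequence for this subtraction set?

10

G(0) = 0
G(1) = mex{} = 0
G(2) = mex{} = 0
G(3) = mex{0} = 1
G(4) = mex{0} = 1
G(5) = mex{0} = 1
G(6) = mex{1} = 0
G(7) = mex{1,0} = 2
G(8) = mex{1,0} = 2
G(9) = mex{0,0} = 1
G(10) = mex{2,1} = 0
G(11) = mex{2,1} = 0
G(12) = mex{1,1} = 0
G(13) = mex{0,0} = 1
G(14) = mex{0,2} = 1
G(15) = mex{0,2} = 1
G(16) = mex{1,1} = 0
G(17) = mex{1,0} = 2
G(18) = mex{1,0} = 2
G(19) = mex{0,0} = 1
G(20) = mex{2,1} = 0
G(21) = mex{2,1} = 0
G(n+10) = G(n) holds for n = 0,…,6 (a full window of length max(S) = 7), so the sequence is purely periodic with period 10.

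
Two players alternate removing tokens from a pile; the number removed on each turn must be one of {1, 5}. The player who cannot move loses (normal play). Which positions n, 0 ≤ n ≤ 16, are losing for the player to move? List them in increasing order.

0, 2, 4, 6, 8, 10, 12, 14, 16

n :  0  1  2  3  4  5  6  7  8  9 10 11 12 13 14 15 16
G :  0  1  0  1  0  1  0  1  0  1  0  1  0  1  0  1  0
P-positions are exactly the n with G(n) = 0.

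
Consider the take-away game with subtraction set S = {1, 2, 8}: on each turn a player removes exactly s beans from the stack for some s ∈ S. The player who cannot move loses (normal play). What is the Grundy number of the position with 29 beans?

2

G(0) = 0
G(1) = mex{0} = 1
G(2) = mex{1,0} = 2
G(3) = mex{2,1} = 0
G(4) = mex{0,2} = 1
G(5) = mex{1,0} = 2
G(6) = mex{2,1} = 0
G(7) = mex{0,2} = 1
G(8) = mex{1,0,0} = 2
G(9) = mex{2,1,1} = 0
G(10) = mex{0,2,2} = 1
G(11) = mex{1,0,0} = 2
G(12) = mex{2,1,1} = 0
G(13) = mex{0,2,2} = 1
G(14) = mex{1,0,0} = 2
G(15) = mex{2,1,1} = 0
G(16) = mex{0,2,2} = 1
G(17) = mex{1,0,0} = 2
G(18) = mex{2,1,1} = 0
G(19) = mex{0,2,2} = 1
G(20) = mex{1,0,0} = 2
G(21) = mex{2,1,1} = 0
G(22) = mex{0,2,2} = 1
G(23) = mex{1,0,0} = 2
G(24) = mex{2,1,1} = 0
G(25) = mex{0,2,2} = 1
G(26) = mex{1,0,0} = 2
G(27) = mex{2,1,1} = 0
G(28) = mex{0,2,2} = 1
G(29) = mex{1,0,0} = 2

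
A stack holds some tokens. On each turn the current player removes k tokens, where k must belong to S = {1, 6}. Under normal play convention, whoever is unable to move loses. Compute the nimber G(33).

1

G(0) = 0
G(1) = mex{0} = 1
G(2) = mex{1} = 0
G(3) = mex{0} = 1
G(4) = mex{1} = 0
G(5) = mex{0} = 1
G(6) = mex{1,0} = 2
G(7) = mex{2,1} = 0
G(8) = mex{0,0} = 1
G(9) = mex{1,1} = 0
G(10) = mex{0,0} = 1
G(11) = mex{1,1} = 0
G(12) = mex{0,2} = 1
G(13) = mex{1,0} = 2
G(14) = mex{2,1} = 0
G(15) = mex{0,0} = 1
G(16) = mex{1,1} = 0
G(17) = mex{0,0} = 1
G(18) = mex{1,1} = 0
G(19) = mex{0,2} = 1
G(20) = mex{1,0} = 2
G(21) = mex{2,1} = 0
G(22) = mex{0,0} = 1
G(23) = mex{1,1} = 0
G(24) = mex{0,0} = 1
G(25) = mex{1,1} = 0
G(26) = mex{0,2} = 1
G(27) = mex{1,0} = 2
G(28) = mex{2,1} = 0
G(29) = mex{0,0} = 1
G(30) = mex{1,1} = 0
G(31) = mex{0,0} = 1
G(32) = mex{1,1} = 0
G(33) = mex{0,2} = 1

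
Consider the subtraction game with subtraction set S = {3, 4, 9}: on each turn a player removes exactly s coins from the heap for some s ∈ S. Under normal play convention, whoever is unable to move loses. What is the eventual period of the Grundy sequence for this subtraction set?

n :  0  1  2  3  4  5  6  7  8  9 10 11 12 13 14 15 16 17 18 19 20 21 22 23 24 25 26 27
G :  0  0  0  1  1  1  2  0  0  3  1  1  2  0  0  0  1  1  1  2  0  0  3  1  1  2  0  0
G(n+13) = G(n) holds for n = 0,…,8 (a full window of length max(S) = 9), so the sequence is purely periodic with period 13.

13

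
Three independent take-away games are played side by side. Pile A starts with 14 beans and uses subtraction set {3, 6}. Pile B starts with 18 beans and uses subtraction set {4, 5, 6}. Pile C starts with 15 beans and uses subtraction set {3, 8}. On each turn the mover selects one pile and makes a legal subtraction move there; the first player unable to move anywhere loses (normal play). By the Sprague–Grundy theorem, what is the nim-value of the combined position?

2

Pile A, S = {3, 6}:
n :  0  1  2  3  4  5  6  7  8  9 10 11 12 13 14
G :  0  0  0  1  1  1  2  2  2  0  0  0  1  1  1
G_A(14) = 1.
Pile B, S = {4, 5, 6}:
G(0) = 0
G(1) = mex{} = 0
G(2) = mex{} = 0
G(3) = mex{} = 0
G(4) = mex{0} = 1
G(5) = mex{0,0} = 1
G(6) = mex{0,0,0} = 1
G(7) = mex{0,0,0} = 1
G(8) = mex{1,0,0} = 2
G(9) = mex{1,1,0} = 2
G(10) = mex{1,1,1} = 0
G(11) = mex{1,1,1} = 0
G(12) = mex{2,1,1} = 0
G(13) = mex{2,2,1} = 0
G(14) = mex{0,2,2} = 1
G(15) = mex{0,0,2} = 1
G(16) = mex{0,0,0} = 1
G(17) = mex{0,0,0} = 1
G(18) = mex{1,0,0} = 2
G_B(18) = 2.
Pile C, S = {3, 8}:
n :  0  1  2  3  4  5  6  7  8  9 10 11 12 13 14 15
G :  0  0  0  1  1  1  0  0  2  1  1  0  0  0  1  1
G_C(15) = 1.
Combined Grundy value = 1 ⊕ 2 ⊕ 1 = 2.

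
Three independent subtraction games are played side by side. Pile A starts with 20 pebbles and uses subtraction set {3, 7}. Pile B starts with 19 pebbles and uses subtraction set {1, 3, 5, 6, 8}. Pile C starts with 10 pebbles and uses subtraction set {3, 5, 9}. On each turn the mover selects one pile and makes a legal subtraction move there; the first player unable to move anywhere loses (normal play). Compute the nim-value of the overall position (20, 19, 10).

Pile A, S = {3, 7}:
G(0) = 0
G(1) = mex{} = 0
G(2) = mex{} = 0
G(3) = mex{0} = 1
G(4) = mex{0} = 1
G(5) = mex{0} = 1
G(6) = mex{1} = 0
G(7) = mex{1,0} = 2
G(8) = mex{1,0} = 2
G(9) = mex{0,0} = 1
G(10) = mex{2,1} = 0
G(11) = mex{2,1} = 0
G(12) = mex{1,1} = 0
G(13) = mex{0,0} = 1
G(14) = mex{0,2} = 1
G(15) = mex{0,2} = 1
G(16) = mex{1,1} = 0
G(17) = mex{1,0} = 2
G(18) = mex{1,0} = 2
G(19) = mex{0,0} = 1
G(20) = mex{2,1} = 0
G_A(20) = 0.
Pile B, S = {1, 3, 5, 6, 8}:
G(0) = 0
G(1) = mex{0} = 1
G(2) = mex{1} = 0
G(3) = mex{0,0} = 1
G(4) = mex{1,1} = 0
G(5) = mex{0,0,0} = 1
G(6) = mex{1,1,1,0} = 2
G(7) = mex{2,0,0,1} = 3
G(8) = mex{3,1,1,0,0} = 2
G(9) = mex{2,2,0,1,1} = 3
G(10) = mex{3,3,1,0,0} = 2
G(11) = mex{2,2,2,1,1} = 0
G(12) = mex{0,3,3,2,0} = 1
G(13) = mex{1,2,2,3,1} = 0
G(14) = mex{0,0,3,2,2} = 1
G(15) = mex{1,1,2,3,3} = 0
G(16) = mex{0,0,0,2,2} = 1
G(17) = mex{1,1,1,0,3} = 2
G(18) = mex{2,0,0,1,2} = 3
G(19) = mex{3,1,1,0,0} = 2
G_B(19) = 2.
Pile C, S = {3, 5, 9}:
G(0) = 0
G(1) = mex{} = 0
G(2) = mex{} = 0
G(3) = mex{0} = 1
G(4) = mex{0} = 1
G(5) = mex{0,0} = 1
G(6) = mex{1,0} = 2
G(7) = mex{1,0} = 2
G(8) = mex{1,1} = 0
G(9) = mex{2,1,0} = 3
G(10) = mex{2,1,0} = 3
G_C(10) = 3.
Combined Grundy value = 0 ⊕ 2 ⊕ 3 = 1.

1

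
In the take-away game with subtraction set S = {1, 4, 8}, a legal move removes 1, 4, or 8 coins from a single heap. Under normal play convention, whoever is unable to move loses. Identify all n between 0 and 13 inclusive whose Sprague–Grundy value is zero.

G(0) = 0
G(1) = mex{0} = 1
G(2) = mex{1} = 0
G(3) = mex{0} = 1
G(4) = mex{1,0} = 2
G(5) = mex{2,1} = 0
G(6) = mex{0,0} = 1
G(7) = mex{1,1} = 0
G(8) = mex{0,2,0} = 1
G(9) = mex{1,0,1} = 2
G(10) = mex{2,1,0} = 3
G(11) = mex{3,0,1} = 2
G(12) = mex{2,1,2} = 0
G(13) = mex{0,2,0} = 1
P-positions are exactly the n with G(n) = 0.

0, 2, 5, 7, 12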